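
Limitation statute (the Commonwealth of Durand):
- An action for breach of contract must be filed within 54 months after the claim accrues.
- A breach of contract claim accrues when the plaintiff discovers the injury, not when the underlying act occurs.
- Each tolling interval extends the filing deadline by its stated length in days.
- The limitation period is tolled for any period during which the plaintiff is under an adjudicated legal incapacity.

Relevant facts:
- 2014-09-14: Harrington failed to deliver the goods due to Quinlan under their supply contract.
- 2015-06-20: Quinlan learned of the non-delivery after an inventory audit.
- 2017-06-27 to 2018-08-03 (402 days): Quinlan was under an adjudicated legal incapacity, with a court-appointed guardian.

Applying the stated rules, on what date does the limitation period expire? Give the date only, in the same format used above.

2021-01-25

Under the discovery rule, the claim accrued on 2015-06-20, when Quinlan discovered the injury — not on the 2014-09-14 date of the underlying act.
54 months from 2015-06-20 is 2019-12-20.
The period was tolled for 402 days by the plaintiff's legal incapacity (2017-06-27 to 2018-08-03), pushing the deadline to 2021-01-25.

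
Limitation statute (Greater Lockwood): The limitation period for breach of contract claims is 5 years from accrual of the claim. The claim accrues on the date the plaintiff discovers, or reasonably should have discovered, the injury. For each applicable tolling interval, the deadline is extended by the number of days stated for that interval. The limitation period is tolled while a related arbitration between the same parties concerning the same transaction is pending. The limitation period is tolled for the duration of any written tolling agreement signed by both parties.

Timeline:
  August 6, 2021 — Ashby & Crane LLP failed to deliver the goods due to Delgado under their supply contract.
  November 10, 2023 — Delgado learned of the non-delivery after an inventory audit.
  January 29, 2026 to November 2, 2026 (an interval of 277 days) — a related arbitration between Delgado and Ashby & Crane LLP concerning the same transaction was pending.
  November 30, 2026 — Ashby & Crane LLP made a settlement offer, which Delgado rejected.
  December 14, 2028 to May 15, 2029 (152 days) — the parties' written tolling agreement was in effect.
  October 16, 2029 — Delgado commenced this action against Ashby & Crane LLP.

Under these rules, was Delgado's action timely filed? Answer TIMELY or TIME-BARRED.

The claim did not accrue until Delgado discovered the injury on November 10, 2023; the August 6, 2021 act date does not start the clock under the stated rule.
5 years from November 10, 2023 is November 10, 2028.
Because the pending related arbitration ran from January 29, 2026 to November 2, 2026, the deadline is extended by 277 days to August 14, 2029.
Because the written tolling agreement ran from December 14, 2028 to May 15, 2029, the deadline is extended by 152 days to January 13, 2030.
The other events in the timeline have no effect on the limitation period under the stated rules.
Delgado filed on October 16, 2029, before the January 13, 2030 deadline, so the action is timely.

TIMELY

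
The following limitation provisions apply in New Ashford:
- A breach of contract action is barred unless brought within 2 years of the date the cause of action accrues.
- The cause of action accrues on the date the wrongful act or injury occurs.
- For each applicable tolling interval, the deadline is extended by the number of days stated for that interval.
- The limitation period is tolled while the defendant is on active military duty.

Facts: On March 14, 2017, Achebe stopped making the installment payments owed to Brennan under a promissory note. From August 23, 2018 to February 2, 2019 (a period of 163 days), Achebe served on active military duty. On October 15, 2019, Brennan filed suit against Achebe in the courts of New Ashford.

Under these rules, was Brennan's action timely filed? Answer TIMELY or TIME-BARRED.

The limitation period began to run on March 14, 2017.
Adding the 2 years base period to March 14, 2017 gives a deadline of March 14, 2019, before any tolling.
Because the defendant's active military service ran from August 23, 2018 to February 2, 2019, the deadline is extended by 163 days to August 24, 2019.
The October 15, 2019 filing falls after the August 24, 2019 deadline; the claim is time-barred.

TIME-BARRED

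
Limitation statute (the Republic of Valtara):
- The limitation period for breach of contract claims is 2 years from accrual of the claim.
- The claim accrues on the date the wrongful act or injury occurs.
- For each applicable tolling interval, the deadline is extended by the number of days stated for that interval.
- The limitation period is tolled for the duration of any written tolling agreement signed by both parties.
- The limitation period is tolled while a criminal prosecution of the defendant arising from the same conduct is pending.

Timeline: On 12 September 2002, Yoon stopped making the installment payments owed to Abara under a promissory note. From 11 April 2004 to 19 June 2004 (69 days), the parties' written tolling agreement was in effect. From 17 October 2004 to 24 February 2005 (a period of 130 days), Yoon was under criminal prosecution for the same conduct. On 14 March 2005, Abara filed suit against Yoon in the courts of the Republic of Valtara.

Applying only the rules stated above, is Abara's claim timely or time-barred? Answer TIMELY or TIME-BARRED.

TIMELY

The limitation period began to run on 12 September 2002.
2 years from 12 September 2002 is 12 September 2004.
Because the written tolling agreement ran from 11 April 2004 to 19 June 2004, the deadline is extended by 69 days to 20 November 2004.
The pending criminal prosecution from 17 October 2004 to 24 February 2005 tolled the period for 130 days, extending the deadline to 30 March 2005.
The 14 March 2005 filing precedes the 30 March 2005 deadline; the claim is timely.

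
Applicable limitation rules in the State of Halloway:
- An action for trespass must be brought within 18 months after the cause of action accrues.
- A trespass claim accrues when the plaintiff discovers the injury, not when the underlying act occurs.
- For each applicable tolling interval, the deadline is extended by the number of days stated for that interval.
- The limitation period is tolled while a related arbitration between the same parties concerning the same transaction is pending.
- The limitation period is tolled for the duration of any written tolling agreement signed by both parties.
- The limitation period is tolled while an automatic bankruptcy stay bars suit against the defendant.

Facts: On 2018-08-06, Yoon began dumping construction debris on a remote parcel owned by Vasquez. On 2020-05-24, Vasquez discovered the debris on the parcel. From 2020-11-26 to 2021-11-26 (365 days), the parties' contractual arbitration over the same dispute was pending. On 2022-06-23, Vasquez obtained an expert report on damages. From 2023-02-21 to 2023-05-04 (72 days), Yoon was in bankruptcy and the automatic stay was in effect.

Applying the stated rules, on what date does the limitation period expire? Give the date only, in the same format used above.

2022-11-24

Under the discovery rule, the claim accrued on 2020-05-24, when Vasquez discovered the injury — not on the 2018-08-06 date of the underlying act.
The untolled deadline — 18 months after 2020-05-24 — is 2021-11-24.
The pending related arbitration from 2020-11-26 to 2021-11-26 tolled the period for 365 days, extending the deadline to 2022-11-24.
The automatic bankruptcy stay from 2023-02-21 to 2023-05-04 began after the period had already run on 2022-11-24, so it has no tolling effect.
None of the other events listed affects the running of the period under the stated rules.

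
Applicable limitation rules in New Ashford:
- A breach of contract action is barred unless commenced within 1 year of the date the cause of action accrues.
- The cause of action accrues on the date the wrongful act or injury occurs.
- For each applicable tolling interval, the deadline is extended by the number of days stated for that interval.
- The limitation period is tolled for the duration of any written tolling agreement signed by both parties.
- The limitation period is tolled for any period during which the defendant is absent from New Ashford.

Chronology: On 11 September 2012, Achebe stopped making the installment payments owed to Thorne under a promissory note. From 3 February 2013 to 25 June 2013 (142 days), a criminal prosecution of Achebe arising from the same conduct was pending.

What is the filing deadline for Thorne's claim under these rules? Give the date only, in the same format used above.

The limitation period began to run on 11 September 2012.
The untolled deadline — 1 year after 11 September 2012 — is 11 September 2013.
The pending criminal prosecution from 3 February 2013 to 25 June 2013 does not toll the period, because no stated rule makes a criminal prosecution a tolling event.

11 September 2013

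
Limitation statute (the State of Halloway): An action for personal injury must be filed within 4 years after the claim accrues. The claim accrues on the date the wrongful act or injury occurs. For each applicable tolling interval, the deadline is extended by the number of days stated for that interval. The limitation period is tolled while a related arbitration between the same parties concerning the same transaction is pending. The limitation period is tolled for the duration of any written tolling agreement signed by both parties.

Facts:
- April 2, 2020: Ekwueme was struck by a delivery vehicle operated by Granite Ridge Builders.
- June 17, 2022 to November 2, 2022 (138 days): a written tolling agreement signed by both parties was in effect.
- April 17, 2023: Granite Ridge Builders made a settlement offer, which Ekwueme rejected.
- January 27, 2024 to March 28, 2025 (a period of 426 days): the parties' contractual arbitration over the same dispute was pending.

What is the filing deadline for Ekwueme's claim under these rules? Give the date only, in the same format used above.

The claim accrued on April 2, 2020, when the wrongful act occurred.
Adding the 4 years base period to April 2, 2020 gives a deadline of April 2, 2024, before any tolling.
The period was tolled for 138 days by the written tolling agreement (June 17, 2022 to November 2, 2022), pushing the deadline to August 18, 2024.
The period was tolled for 426 days by the pending related arbitration (January 27, 2024 to March 28, 2025), pushing the deadline to October 18, 2025.
Nothing else in the chronology tolls or restarts the period.

October 18, 2025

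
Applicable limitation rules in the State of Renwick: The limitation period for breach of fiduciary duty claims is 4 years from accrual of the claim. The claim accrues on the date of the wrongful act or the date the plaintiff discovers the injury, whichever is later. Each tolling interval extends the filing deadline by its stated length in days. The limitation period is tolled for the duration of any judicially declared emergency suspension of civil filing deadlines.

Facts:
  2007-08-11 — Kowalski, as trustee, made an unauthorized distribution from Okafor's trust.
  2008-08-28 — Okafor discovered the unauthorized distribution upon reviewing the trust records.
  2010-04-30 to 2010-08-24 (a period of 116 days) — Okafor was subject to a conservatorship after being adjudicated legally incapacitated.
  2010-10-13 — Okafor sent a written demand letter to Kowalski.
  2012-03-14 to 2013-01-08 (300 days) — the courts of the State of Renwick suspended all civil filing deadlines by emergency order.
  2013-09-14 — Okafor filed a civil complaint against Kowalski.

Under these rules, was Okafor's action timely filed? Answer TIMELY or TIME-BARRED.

Taking the later of the act (2007-08-11) and discovery (2008-08-28), the claim accrued on 2008-08-28.
The untolled deadline — 4 years after 2008-08-28 — is 2012-08-28.
The period was tolled for 300 days by the emergency suspension of filing deadlines (2012-03-14 to 2013-01-08), pushing the deadline to 2013-06-24.
No stated provision tolls the period for the plaintiff's incapacity, so the interval from 2010-04-30 to 2010-08-24 has no effect on the deadline.
None of the other events listed affects the running of the period under the stated rules.
The 2013-09-14 filing falls after the 2013-06-24 deadline; the claim is time-barred.

TIME-BARRED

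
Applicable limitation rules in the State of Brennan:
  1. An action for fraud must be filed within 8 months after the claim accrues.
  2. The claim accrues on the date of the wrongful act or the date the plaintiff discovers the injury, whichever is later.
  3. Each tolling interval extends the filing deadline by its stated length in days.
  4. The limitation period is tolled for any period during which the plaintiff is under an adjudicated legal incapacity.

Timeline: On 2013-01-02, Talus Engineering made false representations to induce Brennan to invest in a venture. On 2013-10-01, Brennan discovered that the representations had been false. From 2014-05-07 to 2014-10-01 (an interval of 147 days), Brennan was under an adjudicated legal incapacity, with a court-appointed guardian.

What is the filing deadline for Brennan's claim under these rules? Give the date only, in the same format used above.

2014-10-26

The claim accrued on 2013-10-01 — the later of the 2013-01-02 act and the 2013-10-01 discovery.
The untolled deadline — 8 months after 2013-10-01 — is 2014-06-01.
Because the plaintiff's legal incapacity ran from 2014-05-07 to 2014-10-01, the deadline is extended by 147 days to 2014-10-26.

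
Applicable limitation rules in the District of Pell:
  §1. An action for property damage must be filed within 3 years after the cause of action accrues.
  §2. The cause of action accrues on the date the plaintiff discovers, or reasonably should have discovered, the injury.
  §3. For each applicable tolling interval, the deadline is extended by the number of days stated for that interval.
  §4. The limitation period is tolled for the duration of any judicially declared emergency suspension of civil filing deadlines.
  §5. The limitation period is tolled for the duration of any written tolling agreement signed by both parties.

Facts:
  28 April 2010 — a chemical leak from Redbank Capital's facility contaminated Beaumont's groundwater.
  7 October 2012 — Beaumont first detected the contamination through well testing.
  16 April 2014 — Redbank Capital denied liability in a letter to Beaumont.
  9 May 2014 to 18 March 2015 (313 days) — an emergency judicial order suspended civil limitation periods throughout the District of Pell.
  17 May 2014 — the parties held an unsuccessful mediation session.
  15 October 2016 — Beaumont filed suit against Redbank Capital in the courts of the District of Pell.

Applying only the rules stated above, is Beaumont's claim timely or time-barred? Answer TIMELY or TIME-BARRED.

TIME-BARRED

The claim did not accrue until Beaumont discovered the injury on 7 October 2012; the 28 April 2010 act date does not start the clock under the stated rule.
The untolled deadline — 3 years after 7 October 2012 — is 7 October 2015.
Because the emergency suspension of filing deadlines ran from 9 May 2014 to 18 March 2015, the deadline is extended by 313 days to 15 August 2016.
The other events in the timeline have no effect on the limitation period under the stated rules.
The 15 October 2016 filing falls after the 15 August 2016 deadline; the claim is time-barred.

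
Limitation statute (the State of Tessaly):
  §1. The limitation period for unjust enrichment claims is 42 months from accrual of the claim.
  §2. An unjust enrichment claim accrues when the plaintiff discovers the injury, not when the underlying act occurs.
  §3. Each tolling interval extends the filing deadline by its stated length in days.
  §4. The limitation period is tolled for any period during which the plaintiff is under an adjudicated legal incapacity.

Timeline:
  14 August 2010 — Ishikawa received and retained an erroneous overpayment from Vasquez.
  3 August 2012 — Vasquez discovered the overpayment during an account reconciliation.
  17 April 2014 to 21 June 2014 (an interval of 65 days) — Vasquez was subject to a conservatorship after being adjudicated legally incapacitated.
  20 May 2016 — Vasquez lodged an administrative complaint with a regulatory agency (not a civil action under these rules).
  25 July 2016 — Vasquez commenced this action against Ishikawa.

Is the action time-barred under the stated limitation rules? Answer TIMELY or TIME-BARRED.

TIME-BARRED

The claim did not accrue until Vasquez discovered the injury on 3 August 2012; the 14 August 2010 act date does not start the clock under the stated rule.
The untolled deadline — 42 months after 3 August 2012 — is 3 February 2016.
The plaintiff's legal incapacity from 17 April 2014 to 21 June 2014 tolled the period for 65 days, extending the deadline to 8 April 2016.
Nothing else in the chronology tolls or restarts the period.
The 25 July 2016 filing falls after the 8 April 2016 deadline; the claim is time-barred.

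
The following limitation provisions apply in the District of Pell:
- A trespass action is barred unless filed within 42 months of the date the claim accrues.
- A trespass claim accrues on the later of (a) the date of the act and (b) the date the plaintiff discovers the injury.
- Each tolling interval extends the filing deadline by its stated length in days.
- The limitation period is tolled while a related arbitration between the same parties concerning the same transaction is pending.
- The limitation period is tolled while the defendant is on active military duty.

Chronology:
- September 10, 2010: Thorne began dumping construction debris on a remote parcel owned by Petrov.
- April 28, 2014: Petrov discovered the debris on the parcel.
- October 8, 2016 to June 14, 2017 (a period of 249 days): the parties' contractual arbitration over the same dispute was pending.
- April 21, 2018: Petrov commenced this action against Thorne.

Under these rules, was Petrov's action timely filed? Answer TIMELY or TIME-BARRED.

Taking the later of the act (September 10, 2010) and discovery (April 28, 2014), the claim accrued on April 28, 2014.
The untolled deadline — 42 months after April 28, 2014 — is October 28, 2017.
Because the pending related arbitration ran from October 8, 2016 to June 14, 2017, the deadline is extended by 249 days to July 4, 2018.
Filing on April 21, 2018 beat the July 4, 2018 deadline — the action is timely.

TIMELY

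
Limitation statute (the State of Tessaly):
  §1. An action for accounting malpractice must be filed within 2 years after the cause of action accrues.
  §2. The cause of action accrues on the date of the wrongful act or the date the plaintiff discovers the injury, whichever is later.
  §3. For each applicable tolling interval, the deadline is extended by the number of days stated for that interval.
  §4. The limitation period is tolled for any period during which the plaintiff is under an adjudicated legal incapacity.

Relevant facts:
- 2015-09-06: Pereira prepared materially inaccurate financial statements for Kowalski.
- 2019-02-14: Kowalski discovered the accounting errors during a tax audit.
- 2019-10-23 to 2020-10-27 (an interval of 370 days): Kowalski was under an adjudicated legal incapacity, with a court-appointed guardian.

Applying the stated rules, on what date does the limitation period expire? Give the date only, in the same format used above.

Taking the later of the act (2015-09-06) and discovery (2019-02-14), the claim accrued on 2019-02-14.
2 years from 2019-02-14 is 2021-02-14.
The plaintiff's legal incapacity from 2019-10-23 to 2020-10-27 tolled the period for 370 days, extending the deadline to 2022-02-19.

2022-02-19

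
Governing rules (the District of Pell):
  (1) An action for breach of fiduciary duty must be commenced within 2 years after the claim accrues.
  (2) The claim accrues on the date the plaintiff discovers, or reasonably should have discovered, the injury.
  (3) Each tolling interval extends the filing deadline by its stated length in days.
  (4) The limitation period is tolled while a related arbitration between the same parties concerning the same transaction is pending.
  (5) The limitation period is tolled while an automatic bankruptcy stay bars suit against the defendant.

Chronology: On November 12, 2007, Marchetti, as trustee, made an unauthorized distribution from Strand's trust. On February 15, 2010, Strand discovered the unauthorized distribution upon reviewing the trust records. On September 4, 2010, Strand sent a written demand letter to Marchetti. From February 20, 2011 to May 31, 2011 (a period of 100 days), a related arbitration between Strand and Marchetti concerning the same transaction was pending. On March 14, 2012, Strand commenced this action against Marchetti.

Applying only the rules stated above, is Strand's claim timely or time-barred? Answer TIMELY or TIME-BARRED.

Under the discovery rule, the claim accrued on February 15, 2010, when Strand discovered the injury — not on the November 12, 2007 date of the underlying act.
The untolled deadline — 2 years after February 15, 2010 — is February 15, 2012.
Because the pending related arbitration ran from February 20, 2011 to May 31, 2011, the deadline is extended by 100 days to May 25, 2012.
The other events in the timeline have no effect on the limitation period under the stated rules.
The March 14, 2012 filing precedes the May 25, 2012 deadline; the claim is timely.

TIMELY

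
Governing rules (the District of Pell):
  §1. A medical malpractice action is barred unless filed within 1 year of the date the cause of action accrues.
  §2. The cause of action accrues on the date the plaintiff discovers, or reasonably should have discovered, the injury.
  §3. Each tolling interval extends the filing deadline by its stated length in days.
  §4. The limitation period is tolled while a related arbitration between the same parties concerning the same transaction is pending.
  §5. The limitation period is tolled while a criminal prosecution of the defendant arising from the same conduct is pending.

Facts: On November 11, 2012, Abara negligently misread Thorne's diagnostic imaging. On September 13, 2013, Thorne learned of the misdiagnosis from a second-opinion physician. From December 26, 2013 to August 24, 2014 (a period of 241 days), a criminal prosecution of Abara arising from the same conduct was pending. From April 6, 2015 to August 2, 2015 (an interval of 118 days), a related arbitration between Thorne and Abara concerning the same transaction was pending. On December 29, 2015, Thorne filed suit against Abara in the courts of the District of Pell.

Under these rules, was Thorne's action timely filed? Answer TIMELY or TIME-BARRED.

The claim did not accrue until Thorne discovered the injury on September 13, 2013; the November 11, 2012 act date does not start the clock under the stated rule.
1 year from September 13, 2013 is September 13, 2014.
Because the pending criminal prosecution ran from December 26, 2013 to August 24, 2014, the deadline is extended by 241 days to May 12, 2015.
The pending related arbitration from April 6, 2015 to August 2, 2015 tolled the period for 118 days, extending the deadline to September 7, 2015.
The December 29, 2015 filing falls after the September 7, 2015 deadline; the claim is time-barred.

TIME-BARRED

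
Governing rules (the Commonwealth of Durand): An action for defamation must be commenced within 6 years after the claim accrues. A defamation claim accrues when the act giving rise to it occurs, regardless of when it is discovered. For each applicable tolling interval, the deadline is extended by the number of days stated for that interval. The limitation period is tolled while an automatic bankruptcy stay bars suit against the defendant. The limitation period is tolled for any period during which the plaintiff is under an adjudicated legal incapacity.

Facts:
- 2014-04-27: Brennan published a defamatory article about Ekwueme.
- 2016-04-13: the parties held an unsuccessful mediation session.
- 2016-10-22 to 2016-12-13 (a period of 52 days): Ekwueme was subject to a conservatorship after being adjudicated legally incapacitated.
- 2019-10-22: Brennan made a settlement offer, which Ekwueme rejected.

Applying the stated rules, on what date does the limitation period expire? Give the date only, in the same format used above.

The limitation period began to run on 2014-04-27.
Adding the 6 years base period to 2014-04-27 gives a deadline of 2020-04-27, before any tolling.
The plaintiff's legal incapacity from 2016-10-22 to 2016-12-13 tolled the period for 52 days, extending the deadline to 2020-06-18.
The other events in the timeline have no effect on the limitation period under the stated rules.

2020-06-18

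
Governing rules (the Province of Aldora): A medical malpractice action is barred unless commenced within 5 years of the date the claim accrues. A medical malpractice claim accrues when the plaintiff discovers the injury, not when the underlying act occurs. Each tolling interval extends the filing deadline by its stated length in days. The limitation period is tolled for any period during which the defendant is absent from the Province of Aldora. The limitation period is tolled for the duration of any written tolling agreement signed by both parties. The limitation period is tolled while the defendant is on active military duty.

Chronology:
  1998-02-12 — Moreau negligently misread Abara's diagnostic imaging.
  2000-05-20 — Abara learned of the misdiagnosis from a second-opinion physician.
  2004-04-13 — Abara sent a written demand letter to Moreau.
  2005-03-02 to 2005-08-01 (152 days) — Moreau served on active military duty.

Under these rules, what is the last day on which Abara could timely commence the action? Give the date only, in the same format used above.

Under the discovery rule, the claim accrued on 2000-05-20, when Abara discovered the injury — not on the 1998-02-12 date of the underlying act.
5 years from 2000-05-20 is 2005-05-20.
The period was tolled for 152 days by the defendant's active military service (2005-03-02 to 2005-08-01), pushing the deadline to 2005-10-19.
Nothing else in the chronology tolls or restarts the period.

2005-10-19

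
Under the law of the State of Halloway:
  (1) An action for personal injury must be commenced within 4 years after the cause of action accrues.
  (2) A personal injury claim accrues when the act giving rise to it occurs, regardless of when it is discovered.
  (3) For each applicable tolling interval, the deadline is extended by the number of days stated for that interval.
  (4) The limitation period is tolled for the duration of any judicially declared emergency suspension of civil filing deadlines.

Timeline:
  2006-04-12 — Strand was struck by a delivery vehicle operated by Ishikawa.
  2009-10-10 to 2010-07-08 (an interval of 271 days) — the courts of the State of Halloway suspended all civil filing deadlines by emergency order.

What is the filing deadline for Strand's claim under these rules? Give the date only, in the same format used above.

The limitation period began to run on 2006-04-12.
The untolled deadline — 4 years after 2006-04-12 — is 2010-04-12.
Because the emergency suspension of filing deadlines ran from 2009-10-10 to 2010-07-08, the deadline is extended by 271 days to 2011-01-08.

2011-01-08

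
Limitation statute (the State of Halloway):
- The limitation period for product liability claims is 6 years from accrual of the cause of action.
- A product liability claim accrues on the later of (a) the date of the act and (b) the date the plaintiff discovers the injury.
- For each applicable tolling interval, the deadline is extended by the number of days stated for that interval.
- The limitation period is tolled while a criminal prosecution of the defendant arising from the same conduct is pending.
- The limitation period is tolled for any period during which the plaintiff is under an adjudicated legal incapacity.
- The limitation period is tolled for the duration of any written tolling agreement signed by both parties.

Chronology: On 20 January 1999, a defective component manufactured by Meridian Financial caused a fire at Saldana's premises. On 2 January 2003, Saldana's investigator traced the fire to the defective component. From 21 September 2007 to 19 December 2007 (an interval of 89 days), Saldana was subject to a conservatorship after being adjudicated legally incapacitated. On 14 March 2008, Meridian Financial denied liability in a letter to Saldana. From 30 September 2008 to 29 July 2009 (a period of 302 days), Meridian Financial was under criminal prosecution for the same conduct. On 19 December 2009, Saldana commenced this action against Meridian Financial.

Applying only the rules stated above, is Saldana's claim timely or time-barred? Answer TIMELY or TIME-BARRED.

Because discovery on 2 January 2003 post-dates the 20 January 1999 act, accrual under the later-of rule falls on 2 January 2003.
Adding the 6 years base period to 2 January 2003 gives a deadline of 2 January 2009, before any tolling.
The period was tolled for 89 days by the plaintiff's legal incapacity (21 September 2007 to 19 December 2007), pushing the deadline to 1 April 2009.
Because the pending criminal prosecution ran from 30 September 2008 to 29 July 2009, the deadline is extended by 302 days to 28 January 2010.
Nothing else in the chronology tolls or restarts the period.
Filing on 19 December 2009 beat the 28 January 2010 deadline — the action is timely.

TIMELY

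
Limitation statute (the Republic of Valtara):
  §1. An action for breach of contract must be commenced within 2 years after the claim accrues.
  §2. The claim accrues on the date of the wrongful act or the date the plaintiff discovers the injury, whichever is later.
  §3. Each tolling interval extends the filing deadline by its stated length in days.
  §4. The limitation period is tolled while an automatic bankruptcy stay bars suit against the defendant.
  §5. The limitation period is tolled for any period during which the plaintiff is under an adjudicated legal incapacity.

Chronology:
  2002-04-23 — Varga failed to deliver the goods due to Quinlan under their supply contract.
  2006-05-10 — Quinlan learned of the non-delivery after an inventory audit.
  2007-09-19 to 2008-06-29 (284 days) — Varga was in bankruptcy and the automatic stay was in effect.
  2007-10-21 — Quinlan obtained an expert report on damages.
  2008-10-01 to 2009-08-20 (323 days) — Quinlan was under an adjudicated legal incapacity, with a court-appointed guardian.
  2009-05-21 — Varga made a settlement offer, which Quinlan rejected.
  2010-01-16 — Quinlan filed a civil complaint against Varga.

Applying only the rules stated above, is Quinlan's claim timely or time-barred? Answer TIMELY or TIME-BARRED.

TIME-BARRED

The claim accrued on 2006-05-10 — the later of the 2002-04-23 act and the 2006-05-10 discovery.
Adding the 2 years base period to 2006-05-10 gives a deadline of 2008-05-10, before any tolling.
The automatic bankruptcy stay from 2007-09-19 to 2008-06-29 tolled the period for 284 days, extending the deadline to 2009-02-18.
Because the plaintiff's legal incapacity ran from 2008-10-01 to 2009-08-20, the deadline is extended by 323 days to 2010-01-07.
The other events in the timeline have no effect on the limitation period under the stated rules.
The 2010-01-16 filing falls after the 2010-01-07 deadline; the claim is time-barred.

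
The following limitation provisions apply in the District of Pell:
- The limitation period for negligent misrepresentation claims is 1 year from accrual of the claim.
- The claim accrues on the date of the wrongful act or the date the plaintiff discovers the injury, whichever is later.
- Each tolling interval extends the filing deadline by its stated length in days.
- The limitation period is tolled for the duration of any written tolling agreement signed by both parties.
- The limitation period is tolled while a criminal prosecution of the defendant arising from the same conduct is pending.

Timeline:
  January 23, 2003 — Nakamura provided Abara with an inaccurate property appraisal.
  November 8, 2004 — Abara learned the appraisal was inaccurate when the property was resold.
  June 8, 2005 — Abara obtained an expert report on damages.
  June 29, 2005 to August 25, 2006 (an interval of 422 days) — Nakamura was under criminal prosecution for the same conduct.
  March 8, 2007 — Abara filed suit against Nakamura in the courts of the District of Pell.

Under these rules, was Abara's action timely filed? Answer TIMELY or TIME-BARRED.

TIME-BARRED

The claim accrued on November 8, 2004 — the later of the January 23, 2003 act and the November 8, 2004 discovery.
Adding the 1 year base period to November 8, 2004 gives a deadline of November 8, 2005, before any tolling.
The pending criminal prosecution from June 29, 2005 to August 25, 2006 tolled the period for 422 days, extending the deadline to January 4, 2007.
Nothing else in the chronology tolls or restarts the period.
The March 8, 2007 filing falls after the January 4, 2007 deadline; the claim is time-barred.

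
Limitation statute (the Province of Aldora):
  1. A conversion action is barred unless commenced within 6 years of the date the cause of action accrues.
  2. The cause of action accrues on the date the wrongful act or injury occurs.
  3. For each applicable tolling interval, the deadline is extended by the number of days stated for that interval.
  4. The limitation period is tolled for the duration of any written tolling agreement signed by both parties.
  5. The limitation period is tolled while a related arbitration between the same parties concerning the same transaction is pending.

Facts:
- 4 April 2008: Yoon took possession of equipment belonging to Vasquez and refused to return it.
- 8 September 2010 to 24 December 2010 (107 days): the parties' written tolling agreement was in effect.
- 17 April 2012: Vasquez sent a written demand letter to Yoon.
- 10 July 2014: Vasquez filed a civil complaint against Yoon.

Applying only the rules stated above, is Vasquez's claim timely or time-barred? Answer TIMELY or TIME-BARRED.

TIMELY

The cause of action accrued on 4 April 2008, the date of the act.
Adding the 6 years base period to 4 April 2008 gives a deadline of 4 April 2014, before any tolling.
The period was tolled for 107 days by the written tolling agreement (8 September 2010 to 24 December 2010), pushing the deadline to 20 July 2014.
None of the other events listed affects the running of the period under the stated rules.
The 10 July 2014 filing precedes the 20 July 2014 deadline; the claim is timely.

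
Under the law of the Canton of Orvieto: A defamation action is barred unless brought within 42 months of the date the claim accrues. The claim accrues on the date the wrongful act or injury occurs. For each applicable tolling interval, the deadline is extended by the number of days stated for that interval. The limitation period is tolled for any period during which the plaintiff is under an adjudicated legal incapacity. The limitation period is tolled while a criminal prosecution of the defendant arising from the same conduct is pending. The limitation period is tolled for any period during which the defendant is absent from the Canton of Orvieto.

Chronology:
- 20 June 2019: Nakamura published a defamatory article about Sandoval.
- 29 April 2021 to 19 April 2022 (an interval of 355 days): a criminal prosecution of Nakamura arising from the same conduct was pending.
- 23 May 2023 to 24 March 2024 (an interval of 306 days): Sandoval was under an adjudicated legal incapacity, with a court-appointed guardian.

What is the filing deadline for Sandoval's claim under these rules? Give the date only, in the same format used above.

11 October 2024

The claim accrued on 20 June 2019, when the wrongful act occurred.
42 months from 20 June 2019 is 20 December 2022.
The pending criminal prosecution from 29 April 2021 to 19 April 2022 tolled the period for 355 days, extending the deadline to 10 December 2023.
The plaintiff's legal incapacity from 23 May 2023 to 24 March 2024 tolled the period for 306 days, extending the deadline to 11 October 2024.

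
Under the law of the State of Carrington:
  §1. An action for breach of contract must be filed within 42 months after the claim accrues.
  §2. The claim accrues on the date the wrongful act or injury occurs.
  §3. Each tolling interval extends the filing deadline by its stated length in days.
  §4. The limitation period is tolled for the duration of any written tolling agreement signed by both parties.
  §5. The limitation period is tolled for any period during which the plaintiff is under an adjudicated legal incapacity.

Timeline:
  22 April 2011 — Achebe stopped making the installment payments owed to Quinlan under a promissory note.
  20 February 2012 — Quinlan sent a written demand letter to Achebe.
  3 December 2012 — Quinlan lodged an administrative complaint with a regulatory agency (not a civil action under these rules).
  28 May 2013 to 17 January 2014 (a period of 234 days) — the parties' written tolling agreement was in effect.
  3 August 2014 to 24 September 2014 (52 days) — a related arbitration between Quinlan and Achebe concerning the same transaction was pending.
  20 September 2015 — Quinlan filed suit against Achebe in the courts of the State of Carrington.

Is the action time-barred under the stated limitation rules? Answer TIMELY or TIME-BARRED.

The claim accrued on 22 April 2011, the date of the act.
42 months from 22 April 2011 is 22 October 2014.
The written tolling agreement from 28 May 2013 to 17 January 2014 tolled the period for 234 days, extending the deadline to 13 June 2015.
No stated provision tolls the period for a pending arbitration, so the interval from 3 August 2014 to 24 September 2014 has no effect on the deadline.
Nothing else in the chronology tolls or restarts the period.
The 20 September 2015 filing falls after the 13 June 2015 deadline; the claim is time-barred.

TIME-BARRED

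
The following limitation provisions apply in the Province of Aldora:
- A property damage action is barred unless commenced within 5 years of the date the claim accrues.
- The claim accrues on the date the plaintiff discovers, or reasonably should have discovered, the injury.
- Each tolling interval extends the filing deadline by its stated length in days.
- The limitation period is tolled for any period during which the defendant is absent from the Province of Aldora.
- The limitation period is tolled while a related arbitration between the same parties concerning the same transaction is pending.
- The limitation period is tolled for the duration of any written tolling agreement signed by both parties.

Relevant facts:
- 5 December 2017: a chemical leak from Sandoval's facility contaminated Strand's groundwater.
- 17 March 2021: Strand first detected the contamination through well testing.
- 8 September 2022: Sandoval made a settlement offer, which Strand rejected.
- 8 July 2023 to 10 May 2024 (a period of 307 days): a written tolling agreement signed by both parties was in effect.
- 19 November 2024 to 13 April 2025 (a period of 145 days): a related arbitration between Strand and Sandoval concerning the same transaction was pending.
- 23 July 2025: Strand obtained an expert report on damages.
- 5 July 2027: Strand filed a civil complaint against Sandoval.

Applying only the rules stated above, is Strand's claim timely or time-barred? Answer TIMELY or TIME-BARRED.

TIME-BARRED

The claim did not accrue until Strand discovered the injury on 17 March 2021; the 5 December 2017 act date does not start the clock under the stated rule.
The untolled deadline — 5 years after 17 March 2021 — is 17 March 2026.
The written tolling agreement from 8 July 2023 to 10 May 2024 tolled the period for 307 days, extending the deadline to 18 January 2027.
The period was tolled for 145 days by the pending related arbitration (19 November 2024 to 13 April 2025), pushing the deadline to 12 June 2027.
Nothing else in the chronology tolls or restarts the period.
Filing on 5 July 2027 missed the 12 June 2027 deadline — the action is time-barred.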